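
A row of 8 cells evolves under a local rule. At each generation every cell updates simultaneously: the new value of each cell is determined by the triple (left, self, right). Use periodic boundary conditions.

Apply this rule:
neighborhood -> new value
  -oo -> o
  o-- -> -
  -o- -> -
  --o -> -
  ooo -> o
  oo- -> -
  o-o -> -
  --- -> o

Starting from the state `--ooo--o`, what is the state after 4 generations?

-ooo-oo-

--oo----
o-o--ooo
-----ooo
-ooo-oo-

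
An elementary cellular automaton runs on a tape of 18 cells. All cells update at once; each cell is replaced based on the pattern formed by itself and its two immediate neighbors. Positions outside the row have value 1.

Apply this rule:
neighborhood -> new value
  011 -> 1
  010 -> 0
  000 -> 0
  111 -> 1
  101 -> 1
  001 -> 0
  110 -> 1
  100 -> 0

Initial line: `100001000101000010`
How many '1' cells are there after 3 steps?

100000000010000001
100000000000000001
100000000000000001
count of 1: 2

2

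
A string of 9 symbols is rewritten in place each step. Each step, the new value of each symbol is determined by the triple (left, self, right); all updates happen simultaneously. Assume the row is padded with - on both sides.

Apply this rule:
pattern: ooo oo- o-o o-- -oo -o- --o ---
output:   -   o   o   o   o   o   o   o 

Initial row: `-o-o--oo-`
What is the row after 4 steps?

o-------o

ooooooooo
o-------o
ooooooooo  (repeats step 1; period 2)
step 4: o-------o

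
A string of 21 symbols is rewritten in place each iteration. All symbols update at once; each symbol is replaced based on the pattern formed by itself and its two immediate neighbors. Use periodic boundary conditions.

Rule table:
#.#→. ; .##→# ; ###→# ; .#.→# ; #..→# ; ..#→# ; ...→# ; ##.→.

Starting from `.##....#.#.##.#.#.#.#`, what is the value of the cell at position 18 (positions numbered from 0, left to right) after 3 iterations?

.#.#####.#.#..#.#.#.#
.#.####..#.####.#.#.#
.#.###.###.###..#.#.#
position 18 holds #

#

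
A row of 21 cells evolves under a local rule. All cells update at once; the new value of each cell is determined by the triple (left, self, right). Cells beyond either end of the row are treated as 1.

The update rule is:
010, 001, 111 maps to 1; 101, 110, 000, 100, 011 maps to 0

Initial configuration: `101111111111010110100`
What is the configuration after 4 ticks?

000010110011000110010

tick 1: 000111111110010000101
tick 2: 001011111100110001100
tick 3: 011001111001000010001
tick 4: 000010110011000110010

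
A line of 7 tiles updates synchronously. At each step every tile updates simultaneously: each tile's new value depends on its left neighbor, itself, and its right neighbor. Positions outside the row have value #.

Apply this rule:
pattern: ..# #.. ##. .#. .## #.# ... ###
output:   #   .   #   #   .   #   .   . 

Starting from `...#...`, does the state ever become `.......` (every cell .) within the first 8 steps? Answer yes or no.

..##..#
.#.#.#.
#######
.......
all cells are . at step 4

yes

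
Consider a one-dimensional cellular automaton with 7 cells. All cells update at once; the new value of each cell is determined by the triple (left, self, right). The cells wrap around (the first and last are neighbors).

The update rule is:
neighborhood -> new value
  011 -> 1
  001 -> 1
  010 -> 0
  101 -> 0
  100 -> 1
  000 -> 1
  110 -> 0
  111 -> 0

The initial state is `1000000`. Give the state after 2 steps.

0100000

0111111
0100000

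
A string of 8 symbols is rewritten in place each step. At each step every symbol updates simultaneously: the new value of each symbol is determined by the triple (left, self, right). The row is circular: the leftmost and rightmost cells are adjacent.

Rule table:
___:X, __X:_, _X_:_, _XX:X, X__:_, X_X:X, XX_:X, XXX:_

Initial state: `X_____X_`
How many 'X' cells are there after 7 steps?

__XXX__X
__X_X___
X__X__XX
X_____X_  (repeats step 0; period 4)
step 7: X__X__XX
count of X: 4

4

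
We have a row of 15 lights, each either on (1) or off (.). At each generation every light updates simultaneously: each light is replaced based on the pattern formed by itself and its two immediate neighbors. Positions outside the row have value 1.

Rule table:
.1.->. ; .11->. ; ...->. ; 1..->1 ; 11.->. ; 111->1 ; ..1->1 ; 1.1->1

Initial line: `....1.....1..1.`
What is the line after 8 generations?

.11.1.1.1.1..1.

1..1.1...1.11.1
.11.1.1.1.1..1.
1..1.1.1.1.11.1
.11.1.1.1.1..1.  (repeats generation 2; period 2)
generation 8: .11.1.1.1.1..1.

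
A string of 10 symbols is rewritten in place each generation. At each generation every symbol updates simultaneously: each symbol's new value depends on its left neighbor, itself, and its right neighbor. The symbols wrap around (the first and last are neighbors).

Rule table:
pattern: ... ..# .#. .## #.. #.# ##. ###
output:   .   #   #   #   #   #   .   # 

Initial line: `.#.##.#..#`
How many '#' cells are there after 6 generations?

####.#####
###.######
##.#######
#.########
.#########
#########.
count of #: 9

9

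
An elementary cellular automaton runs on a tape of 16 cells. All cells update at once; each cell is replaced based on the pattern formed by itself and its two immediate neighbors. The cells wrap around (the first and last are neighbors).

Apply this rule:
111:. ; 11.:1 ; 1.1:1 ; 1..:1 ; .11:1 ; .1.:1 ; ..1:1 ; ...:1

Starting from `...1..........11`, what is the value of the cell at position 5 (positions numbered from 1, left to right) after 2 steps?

.

step 1: 1111111111111111
step 2: ................
position 5 holds .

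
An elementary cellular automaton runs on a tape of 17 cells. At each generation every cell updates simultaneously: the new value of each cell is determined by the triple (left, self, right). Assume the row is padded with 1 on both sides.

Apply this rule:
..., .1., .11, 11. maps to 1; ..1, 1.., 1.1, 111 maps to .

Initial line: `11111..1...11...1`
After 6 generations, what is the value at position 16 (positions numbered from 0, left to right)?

1

....1..1.1.11.1.1
.11.1..1.1.11.1.1
.11.1..1.1.11.1.1  (fixed point — unchanged through generation 6)
position 16 holds 1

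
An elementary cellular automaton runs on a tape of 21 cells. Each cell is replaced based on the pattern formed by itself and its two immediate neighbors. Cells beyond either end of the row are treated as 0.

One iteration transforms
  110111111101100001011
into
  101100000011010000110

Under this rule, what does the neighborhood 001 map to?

0

At position 16 the neighborhood is 001; the next row has 0 there.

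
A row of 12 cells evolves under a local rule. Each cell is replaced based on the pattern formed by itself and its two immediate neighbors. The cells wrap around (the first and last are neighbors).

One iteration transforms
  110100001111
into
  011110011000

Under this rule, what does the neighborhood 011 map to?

At position 8 the neighborhood is 011; the next row has 1 there.

1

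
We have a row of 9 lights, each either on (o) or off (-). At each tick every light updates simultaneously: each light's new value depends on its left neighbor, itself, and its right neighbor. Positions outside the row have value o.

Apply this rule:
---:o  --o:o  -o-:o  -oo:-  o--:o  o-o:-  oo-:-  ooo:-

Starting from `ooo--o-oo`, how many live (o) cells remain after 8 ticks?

tick 1: ---ooo---
tick 2: ooo---ooo
tick 3: ---ooo---  (repeats tick 1; period 2)
tick 8: ooo---ooo
count of o: 6

6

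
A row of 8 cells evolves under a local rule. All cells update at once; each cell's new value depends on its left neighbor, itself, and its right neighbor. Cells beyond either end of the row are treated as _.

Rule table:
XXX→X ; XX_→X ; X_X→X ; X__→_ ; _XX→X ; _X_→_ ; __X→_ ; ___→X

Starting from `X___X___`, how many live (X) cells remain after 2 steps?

__X___XX
X___X_XX
count of X: 4

4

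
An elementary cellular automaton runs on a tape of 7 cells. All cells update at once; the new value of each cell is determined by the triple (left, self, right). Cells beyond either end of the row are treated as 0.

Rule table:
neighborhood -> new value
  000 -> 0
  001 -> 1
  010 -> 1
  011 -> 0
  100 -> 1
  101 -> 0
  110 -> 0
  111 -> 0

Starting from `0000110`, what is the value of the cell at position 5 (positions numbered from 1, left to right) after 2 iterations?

1

iteration 1: 0001001
iteration 2: 0011111
position 5 holds 1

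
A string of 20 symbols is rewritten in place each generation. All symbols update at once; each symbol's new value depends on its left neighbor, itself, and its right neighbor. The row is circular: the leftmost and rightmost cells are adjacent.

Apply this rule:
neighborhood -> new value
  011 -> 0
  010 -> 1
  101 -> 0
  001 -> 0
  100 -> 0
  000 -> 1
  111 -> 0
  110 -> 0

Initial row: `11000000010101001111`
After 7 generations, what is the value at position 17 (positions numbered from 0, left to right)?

00011111010101000000
11000000010101011111
00011111010101000000  (repeats generation 1; period 2)
generation 7: 00011111010101000000
position 17 holds 0

0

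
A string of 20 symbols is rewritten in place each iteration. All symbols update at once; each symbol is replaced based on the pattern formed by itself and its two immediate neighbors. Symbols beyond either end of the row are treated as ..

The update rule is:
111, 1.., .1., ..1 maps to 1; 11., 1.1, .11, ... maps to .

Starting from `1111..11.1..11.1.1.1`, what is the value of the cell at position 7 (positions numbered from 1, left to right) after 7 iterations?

.

iteration 1: .11.11...111...1.1.1
iteration 2: 1.....1.1.1.1.11.1.1
iteration 3: 11...11.1.1.1....1.1
iteration 4: ..1.1...1.1.11..11.1
iteration 5: .11.11.11.1...11...1
iteration 6: 1.........11.1..1.11
iteration 7: 11.......1...1111...
position 7 holds .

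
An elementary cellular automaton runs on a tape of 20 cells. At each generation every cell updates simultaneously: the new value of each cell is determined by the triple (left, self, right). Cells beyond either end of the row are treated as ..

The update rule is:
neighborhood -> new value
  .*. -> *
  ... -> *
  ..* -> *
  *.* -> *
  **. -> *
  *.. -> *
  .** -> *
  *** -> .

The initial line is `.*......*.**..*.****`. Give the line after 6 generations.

*...............****

*****************..*
*...............****
*****************..*  (repeats generation 1; period 2)
generation 6: *...............****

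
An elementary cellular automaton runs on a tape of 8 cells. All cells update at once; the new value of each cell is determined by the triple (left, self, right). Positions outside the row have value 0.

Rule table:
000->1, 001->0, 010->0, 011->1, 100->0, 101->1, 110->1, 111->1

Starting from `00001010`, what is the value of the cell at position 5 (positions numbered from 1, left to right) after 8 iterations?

11100100
11100001
11101100
11111101
11111110
11111110  (fixed point — unchanged through iteration 8)
position 5 holds 1

1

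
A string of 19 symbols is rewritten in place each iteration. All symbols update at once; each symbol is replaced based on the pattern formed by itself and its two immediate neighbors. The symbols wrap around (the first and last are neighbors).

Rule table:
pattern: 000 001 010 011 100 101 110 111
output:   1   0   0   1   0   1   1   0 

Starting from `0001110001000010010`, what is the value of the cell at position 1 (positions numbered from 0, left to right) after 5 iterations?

0

1101010100011000000
1110101001011011110
1011010000111110011
1111100110100010010
1000100111001000001
position 1 holds 0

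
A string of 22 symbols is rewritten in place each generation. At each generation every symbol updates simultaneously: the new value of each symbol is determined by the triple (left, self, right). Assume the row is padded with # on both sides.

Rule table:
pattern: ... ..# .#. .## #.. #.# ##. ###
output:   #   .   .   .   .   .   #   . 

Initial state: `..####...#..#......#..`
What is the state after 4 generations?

.#.....#.##....#.##...

.....#.#......####....
.###.....####....#.##.
...#.###....#.##....#.
.#.....#.##....#.##...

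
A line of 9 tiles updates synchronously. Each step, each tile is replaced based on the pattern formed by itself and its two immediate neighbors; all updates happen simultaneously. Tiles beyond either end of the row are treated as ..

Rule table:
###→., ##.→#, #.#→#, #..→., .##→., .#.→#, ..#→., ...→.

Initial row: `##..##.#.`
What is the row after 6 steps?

.#...###.
.#.....#.
.#.....#.  (fixed point — unchanged through step 6)

.#.....#.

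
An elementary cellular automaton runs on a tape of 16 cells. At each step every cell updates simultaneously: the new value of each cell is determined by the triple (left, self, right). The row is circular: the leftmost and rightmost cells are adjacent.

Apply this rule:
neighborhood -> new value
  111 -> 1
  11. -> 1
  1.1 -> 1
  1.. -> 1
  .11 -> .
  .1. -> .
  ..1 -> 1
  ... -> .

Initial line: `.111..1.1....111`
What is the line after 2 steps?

11.1111.1.11.1.1

1.1111.1.1..1.11
11.1111.1.11.1.1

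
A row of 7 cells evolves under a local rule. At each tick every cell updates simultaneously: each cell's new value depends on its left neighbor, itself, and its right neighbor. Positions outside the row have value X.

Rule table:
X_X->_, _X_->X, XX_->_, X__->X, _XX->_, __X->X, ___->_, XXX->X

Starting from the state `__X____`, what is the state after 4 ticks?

X_X___X

XXXX__X
XXX_XX_
XX_____
X_X___X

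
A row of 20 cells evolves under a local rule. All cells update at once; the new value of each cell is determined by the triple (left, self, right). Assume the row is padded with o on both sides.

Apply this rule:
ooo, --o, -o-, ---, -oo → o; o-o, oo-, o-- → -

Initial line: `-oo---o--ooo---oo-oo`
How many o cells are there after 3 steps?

12

-o--ooo-ooo--ooo--oo
-o-ooo--oo--ooo--ooo
-o-oo--oo--ooo--oooo
count of o: 12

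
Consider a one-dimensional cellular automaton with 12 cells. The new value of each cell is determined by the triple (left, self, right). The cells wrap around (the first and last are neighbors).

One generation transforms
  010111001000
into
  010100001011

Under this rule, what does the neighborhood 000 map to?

1

At position 10 the neighborhood is 000; the next row has 1 there.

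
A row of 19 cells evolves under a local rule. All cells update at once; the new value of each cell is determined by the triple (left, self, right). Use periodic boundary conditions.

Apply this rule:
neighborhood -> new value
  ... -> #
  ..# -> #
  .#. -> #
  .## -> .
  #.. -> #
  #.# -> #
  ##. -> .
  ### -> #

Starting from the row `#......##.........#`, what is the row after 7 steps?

.######..#.#####.#.

step 1: .######..#########.
step 2: #.####.##.#######.#
step 3: .#.##.#..#.#####.#.
step 4: ###..######.###.###
step 5: ##.##.####.#.#.#.##
step 6: #.#..#.##.#######.#
step 7: .######..#.#####.#.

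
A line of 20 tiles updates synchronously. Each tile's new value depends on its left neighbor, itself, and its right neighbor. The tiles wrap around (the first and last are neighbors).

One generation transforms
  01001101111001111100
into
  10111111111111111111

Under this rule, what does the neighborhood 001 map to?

1

At position 0 the neighborhood is 001; the next row has 1 there.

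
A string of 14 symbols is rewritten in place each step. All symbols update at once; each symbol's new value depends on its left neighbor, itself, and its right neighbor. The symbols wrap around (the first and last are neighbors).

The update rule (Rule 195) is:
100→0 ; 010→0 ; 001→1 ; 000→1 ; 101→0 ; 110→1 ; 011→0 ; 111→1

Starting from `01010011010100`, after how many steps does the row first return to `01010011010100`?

14

step 1: 10000101000001
step 2: 10111000011110
step 3: 00011011101110
step 4: 11101001100110
step 5: 01100010101010
step 6: 10101100000000
step 7: 00000101111111
step 8: 01111000111111
step 9: 00111011011111
step 10: 01011001001111
step 11: 00001010010111
step 12: 01110000100011
step 13: 00110111001101
step 14: 01010011010100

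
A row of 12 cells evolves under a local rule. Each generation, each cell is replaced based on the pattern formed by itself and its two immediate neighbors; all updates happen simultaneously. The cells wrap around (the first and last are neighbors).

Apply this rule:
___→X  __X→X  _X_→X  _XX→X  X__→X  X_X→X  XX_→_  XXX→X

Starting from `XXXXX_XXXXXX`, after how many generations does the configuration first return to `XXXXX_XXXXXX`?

XXXX_XXXXXXX
XXX_XXXXXXXX
XX_XXXXXXXXX
X_XXXXXXXXXX
_XXXXXXXXXXX
XXXXXXXXXXX_
XXXXXXXXXX_X
XXXXXXXXX_XX
XXXXXXXX_XXX
XXXXXXX_XXXX
XXXXXX_XXXXX
XXXXX_XXXXXX

12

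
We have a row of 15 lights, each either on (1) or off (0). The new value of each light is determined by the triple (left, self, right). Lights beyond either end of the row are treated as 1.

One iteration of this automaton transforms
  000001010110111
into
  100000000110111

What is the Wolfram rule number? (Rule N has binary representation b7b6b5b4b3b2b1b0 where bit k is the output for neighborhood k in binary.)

216

position 13: 111 → 1  (bit 7 = 1)
position 10: 110 → 1  (bit 6 = 1)
position 6: 101 → 0  (bit 5 = 0)
position 0: 100 → 1  (bit 4 = 1)
position 9: 011 → 1  (bit 3 = 1)
position 5: 010 → 0  (bit 2 = 0)
position 4: 001 → 0  (bit 1 = 0)
position 1: 000 → 0  (bit 0 = 0)
bits b7..b0 = 11011000 = 216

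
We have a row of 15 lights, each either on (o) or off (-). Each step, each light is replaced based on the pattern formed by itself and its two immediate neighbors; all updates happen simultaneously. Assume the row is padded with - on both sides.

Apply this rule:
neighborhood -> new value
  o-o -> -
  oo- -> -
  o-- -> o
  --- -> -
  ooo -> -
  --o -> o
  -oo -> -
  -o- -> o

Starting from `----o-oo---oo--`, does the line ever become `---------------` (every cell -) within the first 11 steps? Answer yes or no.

step 1: ---oo---o-o--o-
step 2: --o--o-oo-ooooo
step 3: -ooooo---------
step 4: o-----o--------
step 5: oo---ooo-------
step 6: --o-o---o------
step 7: -oo-oo-ooo-----
step 8: o---------o----
step 9: oo-------ooo---
step 10: --o-----o---o--
step 11: -ooo---ooo-ooo-
step 11 is -ooo---ooo-ooo-, still not uniform -

no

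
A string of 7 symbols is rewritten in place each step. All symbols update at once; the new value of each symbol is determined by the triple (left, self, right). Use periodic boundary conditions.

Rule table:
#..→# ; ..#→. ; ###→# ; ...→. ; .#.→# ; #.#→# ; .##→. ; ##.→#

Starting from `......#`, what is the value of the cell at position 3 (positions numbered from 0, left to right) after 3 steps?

.

step 1: #.....#
step 2: ##.....
step 3: .##....
position 3 holds .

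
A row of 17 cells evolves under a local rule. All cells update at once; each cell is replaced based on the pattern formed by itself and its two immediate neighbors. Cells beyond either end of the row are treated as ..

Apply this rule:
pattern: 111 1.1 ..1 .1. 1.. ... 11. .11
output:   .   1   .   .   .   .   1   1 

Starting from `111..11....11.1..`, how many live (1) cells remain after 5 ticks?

2

1.1..11....111...
.1...11....1.1...
.....11.....1....
.....11..........
.....11..........
count of 1: 2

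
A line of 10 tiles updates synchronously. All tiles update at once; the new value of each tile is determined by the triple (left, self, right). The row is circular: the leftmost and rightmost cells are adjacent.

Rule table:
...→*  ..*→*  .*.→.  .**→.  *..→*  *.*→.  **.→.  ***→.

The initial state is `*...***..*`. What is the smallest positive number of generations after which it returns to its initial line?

2

generation 1: .***...**.
generation 2: *...***..*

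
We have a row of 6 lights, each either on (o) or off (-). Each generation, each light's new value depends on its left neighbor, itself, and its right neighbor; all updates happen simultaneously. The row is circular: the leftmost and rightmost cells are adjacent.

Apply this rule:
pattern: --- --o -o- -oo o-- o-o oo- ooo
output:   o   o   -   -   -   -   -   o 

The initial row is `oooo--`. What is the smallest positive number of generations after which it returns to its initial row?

3

-oo--o
----o-
oooo--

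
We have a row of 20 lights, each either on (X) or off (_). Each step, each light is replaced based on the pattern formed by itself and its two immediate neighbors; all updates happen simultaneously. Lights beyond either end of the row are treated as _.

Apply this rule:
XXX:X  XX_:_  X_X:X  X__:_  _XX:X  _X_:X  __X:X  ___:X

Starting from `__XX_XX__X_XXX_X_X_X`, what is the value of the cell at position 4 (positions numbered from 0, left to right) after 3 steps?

_

XXX_XX__XXXXX_XXXXXX
XX_XX__XXXXX_XXXXXX_
X_XX__XXXXX_XXXXXX__
position 4 holds _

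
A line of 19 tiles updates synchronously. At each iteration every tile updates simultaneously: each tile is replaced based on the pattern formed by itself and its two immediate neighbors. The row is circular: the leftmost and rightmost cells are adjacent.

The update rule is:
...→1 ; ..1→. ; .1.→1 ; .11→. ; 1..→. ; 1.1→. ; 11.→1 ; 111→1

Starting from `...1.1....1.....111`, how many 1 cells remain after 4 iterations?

9

.1.1.1.11.1.111..11
.1.1.1..1.1..11...1
.1.1.1..1.1...1.1.1
.1.1.1..1.1.1.1.1.1
count of 1: 9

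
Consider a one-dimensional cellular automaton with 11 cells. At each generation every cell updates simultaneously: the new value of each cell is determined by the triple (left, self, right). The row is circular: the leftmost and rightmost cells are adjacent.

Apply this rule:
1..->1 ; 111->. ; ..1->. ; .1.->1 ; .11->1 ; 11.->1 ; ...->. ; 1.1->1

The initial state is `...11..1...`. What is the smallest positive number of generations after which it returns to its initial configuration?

7

...111.11..
...1.11111.
...111...11
1..1.11..11
11.11111.1.
1111...1111
...11..1...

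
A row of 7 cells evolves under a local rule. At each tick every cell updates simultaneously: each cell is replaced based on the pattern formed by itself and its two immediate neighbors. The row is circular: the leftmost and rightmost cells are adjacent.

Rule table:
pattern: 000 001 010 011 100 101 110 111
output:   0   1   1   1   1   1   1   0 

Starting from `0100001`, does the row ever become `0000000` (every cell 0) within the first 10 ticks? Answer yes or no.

yes

1110011
0011110
0110011
1111111
0000000
all cells are 0 at tick 5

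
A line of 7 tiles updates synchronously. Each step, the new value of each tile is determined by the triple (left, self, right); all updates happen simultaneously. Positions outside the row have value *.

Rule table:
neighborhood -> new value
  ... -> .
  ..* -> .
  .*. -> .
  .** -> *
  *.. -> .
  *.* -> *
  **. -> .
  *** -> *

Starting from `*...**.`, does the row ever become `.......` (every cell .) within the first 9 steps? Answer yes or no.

....*.*
.....**
.....**  (fixed point — unchanged through step 9)
step 9 is .....**, still not uniform .

no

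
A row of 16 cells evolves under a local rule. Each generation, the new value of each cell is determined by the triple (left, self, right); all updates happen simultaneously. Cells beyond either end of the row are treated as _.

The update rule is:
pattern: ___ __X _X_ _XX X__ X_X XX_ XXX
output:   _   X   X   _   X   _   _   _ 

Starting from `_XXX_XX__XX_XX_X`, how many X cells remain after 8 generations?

X______XX______X
XX____X__X____XX
__X__XXXXXX__X__
_XXXX______XXXX_
X____X____X____X
XX__XXX__XXX__XX
__XX___XX___XX__
_X__X_X__X_X__X_
count of X: 6

6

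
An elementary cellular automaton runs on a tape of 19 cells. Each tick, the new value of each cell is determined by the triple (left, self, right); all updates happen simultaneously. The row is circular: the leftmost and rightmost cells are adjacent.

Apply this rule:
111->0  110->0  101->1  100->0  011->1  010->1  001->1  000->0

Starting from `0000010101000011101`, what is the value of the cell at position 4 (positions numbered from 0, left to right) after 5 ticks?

0

0000111111000110011
0001100000001100110
0011000000011001100
0110000000110011000
1100000001100110000
position 4 holds 0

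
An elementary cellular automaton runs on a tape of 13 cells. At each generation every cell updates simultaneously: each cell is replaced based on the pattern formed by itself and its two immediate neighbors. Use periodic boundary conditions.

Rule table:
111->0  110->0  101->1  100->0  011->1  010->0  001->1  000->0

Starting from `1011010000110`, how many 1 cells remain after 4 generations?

6

0110100001101
1101000011010
1010000110101
0100001101011
count of 1: 6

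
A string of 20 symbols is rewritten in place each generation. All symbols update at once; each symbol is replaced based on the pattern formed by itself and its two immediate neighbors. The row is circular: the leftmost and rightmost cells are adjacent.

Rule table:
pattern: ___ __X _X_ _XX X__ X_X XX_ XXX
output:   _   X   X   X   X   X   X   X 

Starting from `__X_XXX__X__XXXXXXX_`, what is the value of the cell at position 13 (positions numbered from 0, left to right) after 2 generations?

_XXXXXXXXXXXXXXXXXXX
XXXXXXXXXXXXXXXXXXXX
position 13 holds X

X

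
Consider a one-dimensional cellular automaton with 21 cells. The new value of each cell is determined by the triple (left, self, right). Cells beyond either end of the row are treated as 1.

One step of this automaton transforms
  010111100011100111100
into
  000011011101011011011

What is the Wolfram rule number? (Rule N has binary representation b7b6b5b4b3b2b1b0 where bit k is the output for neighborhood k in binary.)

position 4: 111 → 1  (bit 7 = 1)
position 6: 110 → 0  (bit 6 = 0)
position 0: 101 → 0  (bit 5 = 0)
position 7: 100 → 1  (bit 4 = 1)
position 3: 011 → 0  (bit 3 = 0)
position 1: 010 → 0  (bit 2 = 0)
position 9: 001 → 1  (bit 1 = 1)
position 8: 000 → 1  (bit 0 = 1)
bits b7..b0 = 10010011 = 147

147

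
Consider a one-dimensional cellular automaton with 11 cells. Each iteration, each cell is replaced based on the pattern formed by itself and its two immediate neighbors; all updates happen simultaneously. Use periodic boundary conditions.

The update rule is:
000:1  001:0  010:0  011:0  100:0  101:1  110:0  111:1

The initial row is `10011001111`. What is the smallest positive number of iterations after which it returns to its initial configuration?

00000000111
01111110010
00111100000
10011001111

4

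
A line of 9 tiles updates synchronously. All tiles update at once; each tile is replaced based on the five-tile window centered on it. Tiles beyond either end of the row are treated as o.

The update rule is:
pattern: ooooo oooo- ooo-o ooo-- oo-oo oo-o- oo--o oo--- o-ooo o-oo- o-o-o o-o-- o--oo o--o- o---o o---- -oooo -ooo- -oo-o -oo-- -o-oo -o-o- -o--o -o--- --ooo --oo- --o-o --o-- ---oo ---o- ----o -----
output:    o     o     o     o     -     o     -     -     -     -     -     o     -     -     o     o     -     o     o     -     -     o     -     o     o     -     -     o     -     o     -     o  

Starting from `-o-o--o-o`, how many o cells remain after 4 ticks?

7

o-oo-----
o----oo--
o-o------
ooooooo--
count of o: 7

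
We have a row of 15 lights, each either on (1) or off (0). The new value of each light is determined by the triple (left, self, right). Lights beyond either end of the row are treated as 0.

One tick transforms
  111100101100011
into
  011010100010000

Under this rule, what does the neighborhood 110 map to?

0

At position 3 the neighborhood is 110; the next row has 0 there.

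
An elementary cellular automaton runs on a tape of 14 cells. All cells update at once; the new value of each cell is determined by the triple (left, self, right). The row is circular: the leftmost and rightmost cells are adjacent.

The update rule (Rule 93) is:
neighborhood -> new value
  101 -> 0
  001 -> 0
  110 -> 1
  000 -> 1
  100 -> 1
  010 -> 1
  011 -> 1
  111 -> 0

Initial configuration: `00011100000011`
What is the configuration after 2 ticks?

11010111111011
01010100001010

01010100001010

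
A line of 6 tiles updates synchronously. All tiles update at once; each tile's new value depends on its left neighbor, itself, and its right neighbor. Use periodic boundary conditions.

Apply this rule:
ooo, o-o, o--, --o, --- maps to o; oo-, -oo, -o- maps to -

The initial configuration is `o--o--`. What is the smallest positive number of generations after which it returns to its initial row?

2

-oo-oo
o--o--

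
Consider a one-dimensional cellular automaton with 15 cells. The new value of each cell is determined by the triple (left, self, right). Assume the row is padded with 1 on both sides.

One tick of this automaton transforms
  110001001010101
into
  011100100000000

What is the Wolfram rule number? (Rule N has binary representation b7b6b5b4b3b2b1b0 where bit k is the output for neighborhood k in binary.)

position 0: 111 → 0  (bit 7 = 0)
position 1: 110 → 1  (bit 6 = 1)
position 9: 101 → 0  (bit 5 = 0)
position 2: 100 → 1  (bit 4 = 1)
position 14: 011 → 0  (bit 3 = 0)
position 5: 010 → 0  (bit 2 = 0)
position 4: 001 → 0  (bit 1 = 0)
position 3: 000 → 1  (bit 0 = 1)
bits b7..b0 = 01010001 = 81

81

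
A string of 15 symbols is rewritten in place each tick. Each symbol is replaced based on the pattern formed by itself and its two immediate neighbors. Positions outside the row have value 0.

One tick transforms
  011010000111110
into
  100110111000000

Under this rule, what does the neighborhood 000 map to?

1

At position 6 the neighborhood is 000; the next row has 1 there.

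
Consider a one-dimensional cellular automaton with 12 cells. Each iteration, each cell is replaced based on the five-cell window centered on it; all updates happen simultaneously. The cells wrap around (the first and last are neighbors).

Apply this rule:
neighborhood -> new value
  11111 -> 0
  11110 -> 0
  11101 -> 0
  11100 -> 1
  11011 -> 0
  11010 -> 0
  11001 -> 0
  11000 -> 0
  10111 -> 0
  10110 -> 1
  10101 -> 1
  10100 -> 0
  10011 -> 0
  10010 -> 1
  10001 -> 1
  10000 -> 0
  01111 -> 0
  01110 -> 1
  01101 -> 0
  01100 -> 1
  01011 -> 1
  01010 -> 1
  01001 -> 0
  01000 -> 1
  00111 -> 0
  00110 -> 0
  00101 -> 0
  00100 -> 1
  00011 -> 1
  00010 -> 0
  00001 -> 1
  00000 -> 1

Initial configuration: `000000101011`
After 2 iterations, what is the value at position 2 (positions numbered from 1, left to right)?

0

001110011111
000110000001
position 2 holds 0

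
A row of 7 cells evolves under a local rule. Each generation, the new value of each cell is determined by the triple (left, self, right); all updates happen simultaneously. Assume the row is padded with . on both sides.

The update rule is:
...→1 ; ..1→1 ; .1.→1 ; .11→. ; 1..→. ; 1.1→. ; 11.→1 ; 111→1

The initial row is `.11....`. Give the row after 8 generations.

1.1.1.1

1.1.111
1.1..11
1.1.1.1
1.1.1.1  (fixed point — unchanged through generation 8)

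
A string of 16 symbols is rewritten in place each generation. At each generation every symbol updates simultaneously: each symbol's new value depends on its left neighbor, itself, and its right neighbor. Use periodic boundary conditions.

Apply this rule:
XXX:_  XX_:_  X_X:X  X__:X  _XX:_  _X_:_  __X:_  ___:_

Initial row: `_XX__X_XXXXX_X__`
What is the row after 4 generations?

_X____X__X_____X

___X__X_____X_X_
____X__X_____X_X
X____X__X_____X_
_X____X__X_____X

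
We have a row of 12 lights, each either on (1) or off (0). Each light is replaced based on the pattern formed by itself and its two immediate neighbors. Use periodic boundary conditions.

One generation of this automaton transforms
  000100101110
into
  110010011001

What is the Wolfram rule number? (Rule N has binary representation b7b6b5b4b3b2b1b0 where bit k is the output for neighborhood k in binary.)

57

position 9: 111 → 0  (bit 7 = 0)
position 10: 110 → 0  (bit 6 = 0)
position 7: 101 → 1  (bit 5 = 1)
position 4: 100 → 1  (bit 4 = 1)
position 8: 011 → 1  (bit 3 = 1)
position 3: 010 → 0  (bit 2 = 0)
position 2: 001 → 0  (bit 1 = 0)
position 0: 000 → 1  (bit 0 = 1)
bits b7..b0 = 00111001 = 57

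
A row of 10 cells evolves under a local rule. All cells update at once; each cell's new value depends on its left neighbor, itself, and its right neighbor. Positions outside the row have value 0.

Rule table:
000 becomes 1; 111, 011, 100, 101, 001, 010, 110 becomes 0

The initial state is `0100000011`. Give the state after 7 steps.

0001111000

step 1: 0001111000
step 2: 1100000011
step 3: 0001111000  (repeats step 1; period 2)
step 7: 0001111000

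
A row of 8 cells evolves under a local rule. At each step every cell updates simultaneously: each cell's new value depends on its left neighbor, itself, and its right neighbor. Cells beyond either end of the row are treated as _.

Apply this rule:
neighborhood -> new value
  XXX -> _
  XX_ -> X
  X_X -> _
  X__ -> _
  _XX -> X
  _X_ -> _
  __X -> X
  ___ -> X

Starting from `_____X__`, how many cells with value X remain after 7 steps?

6

XXXXX__X
X___X_X_
__XX____
XXXX_XXX
X__X_X_X
__X_____
XX__XXXX
count of X: 6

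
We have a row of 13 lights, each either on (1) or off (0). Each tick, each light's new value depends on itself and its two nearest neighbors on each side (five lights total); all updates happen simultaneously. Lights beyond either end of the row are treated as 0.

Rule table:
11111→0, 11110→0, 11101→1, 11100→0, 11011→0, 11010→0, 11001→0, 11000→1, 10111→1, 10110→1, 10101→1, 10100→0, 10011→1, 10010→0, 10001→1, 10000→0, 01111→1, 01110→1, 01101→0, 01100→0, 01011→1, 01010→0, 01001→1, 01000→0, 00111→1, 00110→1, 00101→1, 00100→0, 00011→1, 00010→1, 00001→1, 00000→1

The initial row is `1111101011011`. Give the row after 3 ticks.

0011110010111

1100101110010
1000111100000
0011110010111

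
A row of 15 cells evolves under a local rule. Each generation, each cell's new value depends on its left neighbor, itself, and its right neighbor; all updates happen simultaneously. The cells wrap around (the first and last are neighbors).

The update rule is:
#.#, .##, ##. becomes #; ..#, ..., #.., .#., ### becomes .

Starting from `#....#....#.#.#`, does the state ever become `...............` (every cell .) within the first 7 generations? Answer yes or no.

generation 1: #..........#.##
generation 2: #...........##.
generation 3: ............###
generation 4: ............#.#
generation 5: .............#.
generation 6: ...............
all cells are . at generation 6

yes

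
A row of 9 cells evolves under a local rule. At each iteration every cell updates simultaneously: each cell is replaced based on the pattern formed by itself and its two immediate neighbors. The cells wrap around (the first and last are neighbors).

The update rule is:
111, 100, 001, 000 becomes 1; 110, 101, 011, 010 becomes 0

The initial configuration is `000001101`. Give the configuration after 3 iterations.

iteration 1: 111110000
iteration 2: 011101111
iteration 3: 001000110

001000110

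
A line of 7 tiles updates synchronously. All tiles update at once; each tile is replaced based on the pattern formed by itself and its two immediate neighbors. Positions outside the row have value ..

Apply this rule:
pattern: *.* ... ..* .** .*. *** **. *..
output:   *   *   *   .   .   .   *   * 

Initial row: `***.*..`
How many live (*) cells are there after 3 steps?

4

..**.**
**.**.*
.**.**.
count of *: 4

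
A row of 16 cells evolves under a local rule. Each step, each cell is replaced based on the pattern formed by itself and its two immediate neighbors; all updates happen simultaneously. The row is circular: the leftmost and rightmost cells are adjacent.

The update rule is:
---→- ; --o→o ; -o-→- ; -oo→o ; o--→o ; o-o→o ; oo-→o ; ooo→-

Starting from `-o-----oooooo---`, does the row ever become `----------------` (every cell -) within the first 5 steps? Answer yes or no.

no

o-o---oo----oo--
-o-o-oooo--ooooo
o-o-oo--oooo---o
oo-oooooo--oo-oo
-ooo----ooooooo-
step 5 is -ooo----ooooooo-, still not uniform -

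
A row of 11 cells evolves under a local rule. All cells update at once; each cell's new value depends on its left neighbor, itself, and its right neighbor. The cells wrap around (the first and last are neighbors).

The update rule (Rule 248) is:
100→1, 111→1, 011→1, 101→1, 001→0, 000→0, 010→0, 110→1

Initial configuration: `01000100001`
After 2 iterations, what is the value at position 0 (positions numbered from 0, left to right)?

0

iteration 1: 10100010000
iteration 2: 01010001000
position 0 holds 0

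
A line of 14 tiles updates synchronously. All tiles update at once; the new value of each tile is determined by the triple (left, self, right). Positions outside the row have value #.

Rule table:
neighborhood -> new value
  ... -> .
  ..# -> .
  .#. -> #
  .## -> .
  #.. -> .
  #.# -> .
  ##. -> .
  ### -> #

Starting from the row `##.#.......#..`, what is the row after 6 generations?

#..#.......#..
...#.......#..
...#.......#..  (fixed point — unchanged through generation 6)

...#.......#..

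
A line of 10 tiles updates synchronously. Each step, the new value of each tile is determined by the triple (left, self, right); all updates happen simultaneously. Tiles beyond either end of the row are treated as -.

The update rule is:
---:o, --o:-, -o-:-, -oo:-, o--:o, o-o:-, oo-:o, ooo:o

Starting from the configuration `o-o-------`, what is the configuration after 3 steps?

-oo--ooooo

step 1: ---ooooooo
step 2: oo--oooooo
step 3: -oo--ooooo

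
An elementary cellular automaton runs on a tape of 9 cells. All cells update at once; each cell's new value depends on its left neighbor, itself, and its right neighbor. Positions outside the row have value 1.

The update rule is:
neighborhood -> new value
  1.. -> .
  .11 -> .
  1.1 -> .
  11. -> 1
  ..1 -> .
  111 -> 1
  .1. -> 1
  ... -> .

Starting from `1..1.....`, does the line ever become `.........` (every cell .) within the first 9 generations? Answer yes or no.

no

1..1.....  (fixed point — unchanged through generation 9)
generation 9 is 1..1....., still not uniform .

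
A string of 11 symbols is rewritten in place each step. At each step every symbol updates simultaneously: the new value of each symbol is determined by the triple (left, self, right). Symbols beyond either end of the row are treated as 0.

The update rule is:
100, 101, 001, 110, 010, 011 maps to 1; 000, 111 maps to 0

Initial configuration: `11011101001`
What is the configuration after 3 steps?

11110110011

step 1: 11110111111
step 2: 10011100001
step 3: 11110110011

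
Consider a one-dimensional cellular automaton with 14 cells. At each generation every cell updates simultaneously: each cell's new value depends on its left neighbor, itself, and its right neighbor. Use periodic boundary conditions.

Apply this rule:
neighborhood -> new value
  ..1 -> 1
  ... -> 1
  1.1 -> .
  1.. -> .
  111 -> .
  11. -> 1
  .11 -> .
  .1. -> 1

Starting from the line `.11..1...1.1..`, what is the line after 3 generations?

1.1.11.111.1.1

1.1.11.111.1.1
1.1..1...1.1..
1.1.11.111.1.1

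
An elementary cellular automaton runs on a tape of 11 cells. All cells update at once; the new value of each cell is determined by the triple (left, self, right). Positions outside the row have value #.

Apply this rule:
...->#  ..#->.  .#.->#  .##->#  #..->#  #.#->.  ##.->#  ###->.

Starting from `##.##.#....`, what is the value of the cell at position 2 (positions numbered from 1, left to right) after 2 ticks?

#

.#.##.####.
.#.##.#..#.
position 2 holds #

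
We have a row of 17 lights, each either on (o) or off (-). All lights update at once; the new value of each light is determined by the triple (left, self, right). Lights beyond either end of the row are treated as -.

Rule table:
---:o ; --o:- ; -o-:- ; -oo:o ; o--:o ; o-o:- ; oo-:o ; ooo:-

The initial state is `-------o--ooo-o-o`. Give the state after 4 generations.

generation 1: oooooo--o-o-o----
generation 2: o----oo------oooo
generation 3: -ooo-ooooooo-o--o
generation 4: -o-o-o-----o--o--

-o-o-o-----o--o--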